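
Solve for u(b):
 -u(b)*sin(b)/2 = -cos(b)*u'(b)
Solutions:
 u(b) = C1/sqrt(cos(b))


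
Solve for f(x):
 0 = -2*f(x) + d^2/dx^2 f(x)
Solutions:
 f(x) = C1*exp(-sqrt(2)*x) + C2*exp(sqrt(2)*x)


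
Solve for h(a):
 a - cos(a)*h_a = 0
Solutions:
 h(a) = C1 + Integral(a/cos(a), a)


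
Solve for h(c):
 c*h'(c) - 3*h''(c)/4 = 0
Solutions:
 h(c) = C1 + C2*erfi(sqrt(6)*c/3)


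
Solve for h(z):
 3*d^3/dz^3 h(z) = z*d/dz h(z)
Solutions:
 h(z) = C1 + Integral(C2*airyai(3^(2/3)*z/3) + C3*airybi(3^(2/3)*z/3), z)


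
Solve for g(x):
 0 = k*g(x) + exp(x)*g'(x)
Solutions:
 g(x) = C1*exp(k*exp(-x))


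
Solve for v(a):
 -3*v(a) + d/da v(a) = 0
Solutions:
 v(a) = C1*exp(3*a)


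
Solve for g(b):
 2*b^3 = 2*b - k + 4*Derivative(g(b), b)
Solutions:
 g(b) = C1 + b^4/8 - b^2/4 + b*k/4


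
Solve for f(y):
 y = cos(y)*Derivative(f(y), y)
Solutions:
 f(y) = C1 + Integral(y/cos(y), y)


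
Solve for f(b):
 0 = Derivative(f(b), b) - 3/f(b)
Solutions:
 f(b) = -sqrt(C1 + 6*b)
 f(b) = sqrt(C1 + 6*b)


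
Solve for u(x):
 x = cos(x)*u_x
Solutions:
 u(x) = C1 + Integral(x/cos(x), x)


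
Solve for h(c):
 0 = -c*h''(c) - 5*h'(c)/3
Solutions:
 h(c) = C1 + C2/c^(2/3)


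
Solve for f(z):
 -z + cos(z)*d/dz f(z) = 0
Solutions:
 f(z) = C1 + Integral(z/cos(z), z)


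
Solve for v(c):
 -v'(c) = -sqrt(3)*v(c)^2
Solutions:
 v(c) = -1/(C1 + sqrt(3)*c)


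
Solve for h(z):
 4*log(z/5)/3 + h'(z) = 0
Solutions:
 h(z) = C1 - 4*z*log(z)/3 + 4*z/3 + 4*z*log(5)/3


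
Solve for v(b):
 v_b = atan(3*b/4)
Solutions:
 v(b) = C1 + b*atan(3*b/4) - 2*log(9*b^2 + 16)/3


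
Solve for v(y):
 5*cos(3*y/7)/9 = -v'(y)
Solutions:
 v(y) = C1 - 35*sin(3*y/7)/27


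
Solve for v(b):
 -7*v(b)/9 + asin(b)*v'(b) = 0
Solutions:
 v(b) = C1*exp(7*Integral(1/asin(b), b)/9)


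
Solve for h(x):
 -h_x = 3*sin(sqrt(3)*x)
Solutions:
 h(x) = C1 + sqrt(3)*cos(sqrt(3)*x)


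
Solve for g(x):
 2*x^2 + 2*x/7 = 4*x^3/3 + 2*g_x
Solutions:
 g(x) = C1 - x^4/6 + x^3/3 + x^2/14


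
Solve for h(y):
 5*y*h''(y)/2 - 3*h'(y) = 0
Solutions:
 h(y) = C1 + C2*y^(11/5)


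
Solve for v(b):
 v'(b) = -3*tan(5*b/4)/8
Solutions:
 v(b) = C1 + 3*log(cos(5*b/4))/10


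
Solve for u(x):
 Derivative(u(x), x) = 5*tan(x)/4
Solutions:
 u(x) = C1 - 5*log(cos(x))/4


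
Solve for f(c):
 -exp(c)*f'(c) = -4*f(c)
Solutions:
 f(c) = C1*exp(-4*exp(-c))


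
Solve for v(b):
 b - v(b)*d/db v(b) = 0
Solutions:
 v(b) = -sqrt(C1 + b^2)
 v(b) = sqrt(C1 + b^2)


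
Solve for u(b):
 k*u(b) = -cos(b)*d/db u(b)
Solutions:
 u(b) = C1*exp(k*(log(sin(b) - 1) - log(sin(b) + 1))/2)


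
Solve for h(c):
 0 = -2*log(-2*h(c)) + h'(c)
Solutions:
 -Integral(1/(log(-_y) + log(2)), (_y, h(c)))/2 = C1 - c


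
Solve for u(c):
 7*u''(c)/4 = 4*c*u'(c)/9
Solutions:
 u(c) = C1 + C2*erfi(2*sqrt(14)*c/21)


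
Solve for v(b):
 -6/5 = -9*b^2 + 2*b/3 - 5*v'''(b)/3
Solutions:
 v(b) = C1 + C2*b + C3*b^2 - 9*b^5/100 + b^4/60 + 3*b^3/25


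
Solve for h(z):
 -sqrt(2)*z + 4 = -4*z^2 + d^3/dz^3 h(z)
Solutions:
 h(z) = C1 + C2*z + C3*z^2 + z^5/15 - sqrt(2)*z^4/24 + 2*z^3/3


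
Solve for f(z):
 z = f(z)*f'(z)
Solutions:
 f(z) = -sqrt(C1 + z^2)
 f(z) = sqrt(C1 + z^2)


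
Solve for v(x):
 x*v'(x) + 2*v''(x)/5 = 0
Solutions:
 v(x) = C1 + C2*erf(sqrt(5)*x/2)


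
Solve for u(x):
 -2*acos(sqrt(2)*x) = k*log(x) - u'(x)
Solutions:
 u(x) = C1 + k*x*(log(x) - 1) + 2*x*acos(sqrt(2)*x) - sqrt(2)*sqrt(1 - 2*x^2)


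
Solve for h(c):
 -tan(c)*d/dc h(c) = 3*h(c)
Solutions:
 h(c) = C1/sin(c)^3


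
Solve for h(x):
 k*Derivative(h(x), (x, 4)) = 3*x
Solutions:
 h(x) = C1 + C2*x + C3*x^2 + C4*x^3 + x^5/(40*k)


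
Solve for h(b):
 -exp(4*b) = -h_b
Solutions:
 h(b) = C1 + exp(4*b)/4


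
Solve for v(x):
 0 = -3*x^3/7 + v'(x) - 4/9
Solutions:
 v(x) = C1 + 3*x^4/28 + 4*x/9


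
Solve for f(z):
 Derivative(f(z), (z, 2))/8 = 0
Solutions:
 f(z) = C1 + C2*z


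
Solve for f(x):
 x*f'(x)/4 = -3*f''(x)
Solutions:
 f(x) = C1 + C2*erf(sqrt(6)*x/12)


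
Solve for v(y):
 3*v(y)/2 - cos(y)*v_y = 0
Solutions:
 v(y) = C1*(sin(y) + 1)^(3/4)/(sin(y) - 1)^(3/4)


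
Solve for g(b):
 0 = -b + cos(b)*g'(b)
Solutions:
 g(b) = C1 + Integral(b/cos(b), b)


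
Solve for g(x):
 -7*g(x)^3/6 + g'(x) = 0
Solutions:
 g(x) = -sqrt(3)*sqrt(-1/(C1 + 7*x))
 g(x) = sqrt(3)*sqrt(-1/(C1 + 7*x))


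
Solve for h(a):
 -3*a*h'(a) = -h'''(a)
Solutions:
 h(a) = C1 + Integral(C2*airyai(3^(1/3)*a) + C3*airybi(3^(1/3)*a), a)


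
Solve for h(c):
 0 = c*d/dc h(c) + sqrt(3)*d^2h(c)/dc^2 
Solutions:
 h(c) = C1 + C2*erf(sqrt(2)*3^(3/4)*c/6)


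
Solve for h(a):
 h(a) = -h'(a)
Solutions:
 h(a) = C1*exp(-a)


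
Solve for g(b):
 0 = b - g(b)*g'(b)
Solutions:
 g(b) = -sqrt(C1 + b^2)
 g(b) = sqrt(C1 + b^2)


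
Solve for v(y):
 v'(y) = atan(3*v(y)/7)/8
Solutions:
 Integral(1/atan(3*_y/7), (_y, v(y))) = C1 + y/8


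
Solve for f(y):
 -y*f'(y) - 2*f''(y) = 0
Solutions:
 f(y) = C1 + C2*erf(y/2)


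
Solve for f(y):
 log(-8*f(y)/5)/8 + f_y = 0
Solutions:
 8*Integral(1/(log(-_y) - log(5) + 3*log(2)), (_y, f(y))) = C1 - y


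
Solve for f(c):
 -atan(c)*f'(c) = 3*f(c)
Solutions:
 f(c) = C1*exp(-3*Integral(1/atan(c), c))


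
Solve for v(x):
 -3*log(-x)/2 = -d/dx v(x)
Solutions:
 v(x) = C1 + 3*x*log(-x)/2 - 3*x/2


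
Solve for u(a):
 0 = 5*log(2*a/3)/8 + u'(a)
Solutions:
 u(a) = C1 - 5*a*log(a)/8 - 5*a*log(2)/8 + 5*a/8 + 5*a*log(3)/8


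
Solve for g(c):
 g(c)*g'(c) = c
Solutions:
 g(c) = -sqrt(C1 + c^2)
 g(c) = sqrt(C1 + c^2)


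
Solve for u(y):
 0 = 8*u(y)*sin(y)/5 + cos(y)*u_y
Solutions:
 u(y) = C1*cos(y)^(8/5)


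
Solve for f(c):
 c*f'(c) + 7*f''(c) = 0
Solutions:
 f(c) = C1 + C2*erf(sqrt(14)*c/14)


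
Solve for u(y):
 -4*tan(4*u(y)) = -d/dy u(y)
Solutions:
 u(y) = -asin(C1*exp(16*y))/4 + pi/4
 u(y) = asin(C1*exp(16*y))/4


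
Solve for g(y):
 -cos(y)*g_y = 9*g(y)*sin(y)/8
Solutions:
 g(y) = C1*cos(y)^(9/8)


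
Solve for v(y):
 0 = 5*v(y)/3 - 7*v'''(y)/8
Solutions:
 v(y) = C3*exp(2*21^(2/3)*5^(1/3)*y/21) + (C1*sin(3^(1/6)*5^(1/3)*7^(2/3)*y/7) + C2*cos(3^(1/6)*5^(1/3)*7^(2/3)*y/7))*exp(-21^(2/3)*5^(1/3)*y/21)


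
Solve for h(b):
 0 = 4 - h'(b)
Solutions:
 h(b) = C1 + 4*b


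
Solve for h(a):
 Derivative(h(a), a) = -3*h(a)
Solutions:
 h(a) = C1*exp(-3*a)


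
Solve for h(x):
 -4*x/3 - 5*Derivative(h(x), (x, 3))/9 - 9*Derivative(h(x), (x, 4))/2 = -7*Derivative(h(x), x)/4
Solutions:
 h(x) = C1 + C2*exp(-x*(200*2^(2/3)/(729*sqrt(234197481) + 11156261)^(1/3) + 40 + 2^(1/3)*(729*sqrt(234197481) + 11156261)^(1/3))/972)*sin(2^(1/3)*sqrt(3)*x*(-(729*sqrt(234197481) + 11156261)^(1/3) + 200*2^(1/3)/(729*sqrt(234197481) + 11156261)^(1/3))/972) + C3*exp(-x*(200*2^(2/3)/(729*sqrt(234197481) + 11156261)^(1/3) + 40 + 2^(1/3)*(729*sqrt(234197481) + 11156261)^(1/3))/972)*cos(2^(1/3)*sqrt(3)*x*(-(729*sqrt(234197481) + 11156261)^(1/3) + 200*2^(1/3)/(729*sqrt(234197481) + 11156261)^(1/3))/972) + C4*exp(x*(-20 + 200*2^(2/3)/(729*sqrt(234197481) + 11156261)^(1/3) + 2^(1/3)*(729*sqrt(234197481) + 11156261)^(1/3))/486) + 8*x^2/21


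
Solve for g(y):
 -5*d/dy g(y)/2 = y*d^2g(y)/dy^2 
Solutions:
 g(y) = C1 + C2/y^(3/2)


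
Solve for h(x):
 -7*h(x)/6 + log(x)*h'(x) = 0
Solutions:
 h(x) = C1*exp(7*li(x)/6)


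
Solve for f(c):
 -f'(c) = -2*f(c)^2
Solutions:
 f(c) = -1/(C1 + 2*c)


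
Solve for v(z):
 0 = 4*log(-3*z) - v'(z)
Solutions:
 v(z) = C1 + 4*z*log(-z) + 4*z*(-1 + log(3))


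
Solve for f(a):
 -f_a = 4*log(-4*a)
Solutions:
 f(a) = C1 - 4*a*log(-a) + 4*a*(1 - 2*log(2))


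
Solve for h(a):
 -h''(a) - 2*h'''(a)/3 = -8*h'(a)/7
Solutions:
 h(a) = C1 + C2*exp(a*(-21 + sqrt(1785))/28) + C3*exp(-a*(21 + sqrt(1785))/28)


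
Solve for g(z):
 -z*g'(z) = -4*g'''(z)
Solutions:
 g(z) = C1 + Integral(C2*airyai(2^(1/3)*z/2) + C3*airybi(2^(1/3)*z/2), z)


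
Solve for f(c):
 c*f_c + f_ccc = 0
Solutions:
 f(c) = C1 + Integral(C2*airyai(-c) + C3*airybi(-c), c)


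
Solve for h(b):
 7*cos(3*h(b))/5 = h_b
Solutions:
 -7*b/5 - log(sin(3*h(b)) - 1)/6 + log(sin(3*h(b)) + 1)/6 = C1


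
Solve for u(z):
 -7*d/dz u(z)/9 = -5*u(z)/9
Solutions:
 u(z) = C1*exp(5*z/7)


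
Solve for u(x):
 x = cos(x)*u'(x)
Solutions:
 u(x) = C1 + Integral(x/cos(x), x)


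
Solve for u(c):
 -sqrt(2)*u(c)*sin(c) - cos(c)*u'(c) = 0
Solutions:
 u(c) = C1*cos(c)^(sqrt(2))


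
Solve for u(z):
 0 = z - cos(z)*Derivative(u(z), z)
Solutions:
 u(z) = C1 + Integral(z/cos(z), z)


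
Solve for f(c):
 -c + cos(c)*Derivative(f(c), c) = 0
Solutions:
 f(c) = C1 + Integral(c/cos(c), c)


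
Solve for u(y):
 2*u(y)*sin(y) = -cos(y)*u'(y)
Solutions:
 u(y) = C1*cos(y)^2


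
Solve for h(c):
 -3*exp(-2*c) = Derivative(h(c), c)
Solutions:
 h(c) = C1 + 3*exp(-2*c)/2


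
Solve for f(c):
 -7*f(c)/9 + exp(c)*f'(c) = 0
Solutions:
 f(c) = C1*exp(-7*exp(-c)/9)


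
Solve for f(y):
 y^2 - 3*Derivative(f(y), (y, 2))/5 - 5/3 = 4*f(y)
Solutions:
 f(y) = C1*sin(2*sqrt(15)*y/3) + C2*cos(2*sqrt(15)*y/3) + y^2/4 - 59/120


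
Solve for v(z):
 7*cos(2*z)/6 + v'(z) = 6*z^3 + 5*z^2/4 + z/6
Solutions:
 v(z) = C1 + 3*z^4/2 + 5*z^3/12 + z^2/12 - 7*sin(2*z)/12


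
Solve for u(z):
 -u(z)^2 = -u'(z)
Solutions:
 u(z) = -1/(C1 + z)


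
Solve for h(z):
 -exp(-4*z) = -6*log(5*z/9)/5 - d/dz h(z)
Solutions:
 h(z) = C1 - 6*z*log(z)/5 + 6*z*(-log(5) + 1 + 2*log(3))/5 - exp(-4*z)/4


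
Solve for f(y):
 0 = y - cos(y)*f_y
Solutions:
 f(y) = C1 + Integral(y/cos(y), y)


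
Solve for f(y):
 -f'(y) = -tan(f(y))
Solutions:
 f(y) = pi - asin(C1*exp(y))
 f(y) = asin(C1*exp(y))


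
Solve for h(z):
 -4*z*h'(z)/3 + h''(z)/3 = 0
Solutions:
 h(z) = C1 + C2*erfi(sqrt(2)*z)


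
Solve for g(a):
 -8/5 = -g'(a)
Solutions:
 g(a) = C1 + 8*a/5


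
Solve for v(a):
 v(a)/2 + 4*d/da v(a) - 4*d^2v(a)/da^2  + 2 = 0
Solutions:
 v(a) = C1*exp(a*(2 - sqrt(6))/4) + C2*exp(a*(2 + sqrt(6))/4) - 4


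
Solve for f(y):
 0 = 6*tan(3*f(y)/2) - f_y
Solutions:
 f(y) = -2*asin(C1*exp(9*y))/3 + 2*pi/3
 f(y) = 2*asin(C1*exp(9*y))/3


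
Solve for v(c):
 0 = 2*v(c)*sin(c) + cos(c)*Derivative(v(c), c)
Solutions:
 v(c) = C1*cos(c)^2


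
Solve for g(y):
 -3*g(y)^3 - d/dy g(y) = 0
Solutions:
 g(y) = -sqrt(2)*sqrt(-1/(C1 - 3*y))/2
 g(y) = sqrt(2)*sqrt(-1/(C1 - 3*y))/2


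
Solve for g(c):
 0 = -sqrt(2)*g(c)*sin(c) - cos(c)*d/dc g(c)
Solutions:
 g(c) = C1*cos(c)^(sqrt(2))


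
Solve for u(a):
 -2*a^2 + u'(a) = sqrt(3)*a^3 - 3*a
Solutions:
 u(a) = C1 + sqrt(3)*a^4/4 + 2*a^3/3 - 3*a^2/2


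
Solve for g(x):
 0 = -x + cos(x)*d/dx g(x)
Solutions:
 g(x) = C1 + Integral(x/cos(x), x)


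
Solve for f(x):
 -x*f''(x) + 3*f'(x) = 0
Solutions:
 f(x) = C1 + C2*x^4


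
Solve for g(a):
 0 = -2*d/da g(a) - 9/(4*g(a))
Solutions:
 g(a) = -sqrt(C1 - 9*a)/2
 g(a) = sqrt(C1 - 9*a)/2


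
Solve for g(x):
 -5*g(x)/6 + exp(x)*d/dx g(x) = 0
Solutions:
 g(x) = C1*exp(-5*exp(-x)/6)


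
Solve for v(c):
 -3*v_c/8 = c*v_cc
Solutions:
 v(c) = C1 + C2*c^(5/8)


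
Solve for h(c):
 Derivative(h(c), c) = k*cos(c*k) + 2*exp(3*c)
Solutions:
 h(c) = C1 + 2*exp(3*c)/3 + sin(c*k)


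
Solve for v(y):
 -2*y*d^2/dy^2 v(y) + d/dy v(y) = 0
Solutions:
 v(y) = C1 + C2*y^(3/2)


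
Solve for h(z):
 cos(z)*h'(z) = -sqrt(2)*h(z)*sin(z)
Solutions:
 h(z) = C1*cos(z)^(sqrt(2))


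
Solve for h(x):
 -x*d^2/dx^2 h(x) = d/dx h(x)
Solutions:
 h(x) = C1 + C2*log(x)


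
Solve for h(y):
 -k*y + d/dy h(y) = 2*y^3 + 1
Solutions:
 h(y) = C1 + k*y^2/2 + y^4/2 + y


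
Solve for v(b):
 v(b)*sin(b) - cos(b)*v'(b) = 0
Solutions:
 v(b) = C1/cos(b)


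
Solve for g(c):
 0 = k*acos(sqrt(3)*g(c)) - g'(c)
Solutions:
 Integral(1/acos(sqrt(3)*_y), (_y, g(c))) = C1 + c*k


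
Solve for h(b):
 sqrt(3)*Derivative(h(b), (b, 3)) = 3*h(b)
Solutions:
 h(b) = C3*exp(3^(1/6)*b) + (C1*sin(3^(2/3)*b/2) + C2*cos(3^(2/3)*b/2))*exp(-3^(1/6)*b/2)


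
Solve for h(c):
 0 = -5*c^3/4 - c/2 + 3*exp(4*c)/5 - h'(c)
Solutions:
 h(c) = C1 - 5*c^4/16 - c^2/4 + 3*exp(4*c)/20


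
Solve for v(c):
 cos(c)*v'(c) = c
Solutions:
 v(c) = C1 + Integral(c/cos(c), c)


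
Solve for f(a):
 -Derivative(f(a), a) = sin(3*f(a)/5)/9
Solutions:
 a/9 + 5*log(cos(3*f(a)/5) - 1)/6 - 5*log(cos(3*f(a)/5) + 1)/6 = C1


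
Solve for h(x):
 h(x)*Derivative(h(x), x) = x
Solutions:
 h(x) = -sqrt(C1 + x^2)
 h(x) = sqrt(C1 + x^2)


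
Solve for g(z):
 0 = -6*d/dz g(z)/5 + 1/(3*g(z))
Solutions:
 g(z) = -sqrt(C1 + 5*z)/3
 g(z) = sqrt(C1 + 5*z)/3


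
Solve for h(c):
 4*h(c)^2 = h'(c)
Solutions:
 h(c) = -1/(C1 + 4*c)


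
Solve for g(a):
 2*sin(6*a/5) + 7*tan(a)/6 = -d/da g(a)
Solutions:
 g(a) = C1 + 7*log(cos(a))/6 + 5*cos(6*a/5)/3


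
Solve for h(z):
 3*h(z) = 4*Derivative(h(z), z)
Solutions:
 h(z) = C1*exp(3*z/4)


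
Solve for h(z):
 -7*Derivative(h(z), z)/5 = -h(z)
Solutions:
 h(z) = C1*exp(5*z/7)


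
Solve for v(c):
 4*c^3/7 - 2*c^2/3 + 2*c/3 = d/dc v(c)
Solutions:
 v(c) = C1 + c^4/7 - 2*c^3/9 + c^2/3


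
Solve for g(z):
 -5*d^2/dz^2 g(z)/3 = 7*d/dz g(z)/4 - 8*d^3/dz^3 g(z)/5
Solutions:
 g(z) = C1 + C2*exp(z*(25 - sqrt(3145))/48) + C3*exp(z*(25 + sqrt(3145))/48)


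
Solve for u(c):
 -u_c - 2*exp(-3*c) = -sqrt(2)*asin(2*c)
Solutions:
 u(c) = C1 + sqrt(2)*c*asin(2*c) + sqrt(2)*sqrt(1 - 4*c^2)/2 + 2*exp(-3*c)/3


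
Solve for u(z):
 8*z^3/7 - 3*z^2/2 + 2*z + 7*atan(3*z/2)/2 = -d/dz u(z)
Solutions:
 u(z) = C1 - 2*z^4/7 + z^3/2 - z^2 - 7*z*atan(3*z/2)/2 + 7*log(9*z^2 + 4)/6


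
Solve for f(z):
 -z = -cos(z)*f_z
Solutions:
 f(z) = C1 + Integral(z/cos(z), z)


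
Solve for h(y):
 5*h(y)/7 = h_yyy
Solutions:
 h(y) = C3*exp(5^(1/3)*7^(2/3)*y/7) + (C1*sin(sqrt(3)*5^(1/3)*7^(2/3)*y/14) + C2*cos(sqrt(3)*5^(1/3)*7^(2/3)*y/14))*exp(-5^(1/3)*7^(2/3)*y/14)


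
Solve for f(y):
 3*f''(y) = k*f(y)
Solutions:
 f(y) = C1*exp(-sqrt(3)*sqrt(k)*y/3) + C2*exp(sqrt(3)*sqrt(k)*y/3)


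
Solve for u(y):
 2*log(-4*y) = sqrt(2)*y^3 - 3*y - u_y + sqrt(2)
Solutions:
 u(y) = C1 + sqrt(2)*y^4/4 - 3*y^2/2 - 2*y*log(-y) + y*(-4*log(2) + sqrt(2) + 2)


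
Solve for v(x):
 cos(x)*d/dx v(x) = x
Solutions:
 v(x) = C1 + Integral(x/cos(x), x)


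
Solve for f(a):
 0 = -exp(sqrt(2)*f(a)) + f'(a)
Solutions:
 f(a) = sqrt(2)*(2*log(-1/(C1 + a)) - log(2))/4


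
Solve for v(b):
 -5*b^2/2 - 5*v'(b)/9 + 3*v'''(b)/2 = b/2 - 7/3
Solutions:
 v(b) = C1 + C2*exp(-sqrt(30)*b/9) + C3*exp(sqrt(30)*b/9) - 3*b^3/2 - 9*b^2/20 - 201*b/10


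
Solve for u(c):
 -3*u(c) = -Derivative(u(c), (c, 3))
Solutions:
 u(c) = C3*exp(3^(1/3)*c) + (C1*sin(3^(5/6)*c/2) + C2*cos(3^(5/6)*c/2))*exp(-3^(1/3)*c/2)


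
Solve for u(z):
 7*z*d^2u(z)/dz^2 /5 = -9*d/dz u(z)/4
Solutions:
 u(z) = C1 + C2/z^(17/28)


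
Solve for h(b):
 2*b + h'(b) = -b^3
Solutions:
 h(b) = C1 - b^4/4 - b^2


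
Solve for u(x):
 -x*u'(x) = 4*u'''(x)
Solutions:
 u(x) = C1 + Integral(C2*airyai(-2^(1/3)*x/2) + C3*airybi(-2^(1/3)*x/2), x)


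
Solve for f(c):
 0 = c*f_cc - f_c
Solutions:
 f(c) = C1 + C2*c^2


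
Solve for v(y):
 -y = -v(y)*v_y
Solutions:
 v(y) = -sqrt(C1 + y^2)
 v(y) = sqrt(C1 + y^2)


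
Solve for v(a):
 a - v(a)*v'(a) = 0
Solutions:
 v(a) = -sqrt(C1 + a^2)
 v(a) = sqrt(C1 + a^2)


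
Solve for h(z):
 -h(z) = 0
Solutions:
 h(z) = 0


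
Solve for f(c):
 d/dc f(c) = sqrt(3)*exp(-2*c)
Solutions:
 f(c) = C1 - sqrt(3)*exp(-2*c)/2


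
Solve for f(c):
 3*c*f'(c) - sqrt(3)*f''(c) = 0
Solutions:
 f(c) = C1 + C2*erfi(sqrt(2)*3^(1/4)*c/2)


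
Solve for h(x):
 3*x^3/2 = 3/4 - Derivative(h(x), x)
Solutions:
 h(x) = C1 - 3*x^4/8 + 3*x/4


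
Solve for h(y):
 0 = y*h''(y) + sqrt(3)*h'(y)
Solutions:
 h(y) = C1 + C2*y^(1 - sqrt(3))


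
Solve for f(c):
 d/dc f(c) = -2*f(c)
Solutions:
 f(c) = C1*exp(-2*c)


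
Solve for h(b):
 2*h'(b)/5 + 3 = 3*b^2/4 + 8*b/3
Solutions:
 h(b) = C1 + 5*b^3/8 + 10*b^2/3 - 15*b/2


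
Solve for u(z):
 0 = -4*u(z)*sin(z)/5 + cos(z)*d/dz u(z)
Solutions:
 u(z) = C1/cos(z)^(4/5)


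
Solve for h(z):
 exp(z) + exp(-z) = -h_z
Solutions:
 h(z) = C1 - 2*sinh(z)


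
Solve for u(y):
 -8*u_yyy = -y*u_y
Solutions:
 u(y) = C1 + Integral(C2*airyai(y/2) + C3*airybi(y/2), y)


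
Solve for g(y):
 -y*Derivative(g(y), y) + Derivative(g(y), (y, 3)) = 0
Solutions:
 g(y) = C1 + Integral(C2*airyai(y) + C3*airybi(y), y)


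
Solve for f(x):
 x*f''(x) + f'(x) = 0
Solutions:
 f(x) = C1 + C2*log(x)


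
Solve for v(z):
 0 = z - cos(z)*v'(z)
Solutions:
 v(z) = C1 + Integral(z/cos(z), z)


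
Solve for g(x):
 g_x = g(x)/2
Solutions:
 g(x) = C1*exp(x/2)


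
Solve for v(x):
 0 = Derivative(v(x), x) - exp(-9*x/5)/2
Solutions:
 v(x) = C1 - 5*exp(-9*x/5)/18


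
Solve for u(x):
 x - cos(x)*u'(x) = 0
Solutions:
 u(x) = C1 + Integral(x/cos(x), x)


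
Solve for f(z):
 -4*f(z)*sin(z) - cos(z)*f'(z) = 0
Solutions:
 f(z) = C1*cos(z)^4


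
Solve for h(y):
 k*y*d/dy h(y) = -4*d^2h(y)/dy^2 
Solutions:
 h(y) = Piecewise((-sqrt(2)*sqrt(pi)*C1*erf(sqrt(2)*sqrt(k)*y/4)/sqrt(k) - C2, (k > 0) | (k < 0)), (-C1*y - C2, True))


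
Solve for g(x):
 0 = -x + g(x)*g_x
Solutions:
 g(x) = -sqrt(C1 + x^2)
 g(x) = sqrt(C1 + x^2)


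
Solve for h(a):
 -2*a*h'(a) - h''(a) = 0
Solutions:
 h(a) = C1 + C2*erf(a)


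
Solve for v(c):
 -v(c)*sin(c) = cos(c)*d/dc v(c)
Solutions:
 v(c) = C1*cos(c)


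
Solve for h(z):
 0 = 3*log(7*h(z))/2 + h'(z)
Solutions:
 2*Integral(1/(log(_y) + log(7)), (_y, h(z)))/3 = C1 - z


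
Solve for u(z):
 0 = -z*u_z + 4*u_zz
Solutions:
 u(z) = C1 + C2*erfi(sqrt(2)*z/4)


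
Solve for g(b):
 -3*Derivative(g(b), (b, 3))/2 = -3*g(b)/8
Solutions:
 g(b) = C3*exp(2^(1/3)*b/2) + (C1*sin(2^(1/3)*sqrt(3)*b/4) + C2*cos(2^(1/3)*sqrt(3)*b/4))*exp(-2^(1/3)*b/4)


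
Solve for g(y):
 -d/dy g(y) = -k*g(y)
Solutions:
 g(y) = C1*exp(k*y)


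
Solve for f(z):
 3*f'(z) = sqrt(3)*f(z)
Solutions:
 f(z) = C1*exp(sqrt(3)*z/3)


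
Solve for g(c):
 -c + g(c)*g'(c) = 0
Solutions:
 g(c) = -sqrt(C1 + c^2)
 g(c) = sqrt(C1 + c^2)


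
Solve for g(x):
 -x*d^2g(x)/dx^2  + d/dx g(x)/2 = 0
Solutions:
 g(x) = C1 + C2*x^(3/2)


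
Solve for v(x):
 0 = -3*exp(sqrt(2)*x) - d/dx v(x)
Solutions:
 v(x) = C1 - 3*sqrt(2)*exp(sqrt(2)*x)/2


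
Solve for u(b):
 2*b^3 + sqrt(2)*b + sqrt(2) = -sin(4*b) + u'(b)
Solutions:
 u(b) = C1 + b^4/2 + sqrt(2)*b^2/2 + sqrt(2)*b - cos(4*b)/4


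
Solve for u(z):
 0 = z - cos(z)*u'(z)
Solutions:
 u(z) = C1 + Integral(z/cos(z), z)


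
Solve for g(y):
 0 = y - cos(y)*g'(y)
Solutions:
 g(y) = C1 + Integral(y/cos(y), y)


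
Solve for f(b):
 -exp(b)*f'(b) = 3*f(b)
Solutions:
 f(b) = C1*exp(3*exp(-b))


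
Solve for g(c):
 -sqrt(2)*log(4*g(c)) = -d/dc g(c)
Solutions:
 -sqrt(2)*Integral(1/(log(_y) + 2*log(2)), (_y, g(c)))/2 = C1 - c


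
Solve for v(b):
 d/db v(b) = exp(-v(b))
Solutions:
 v(b) = log(C1 + b)


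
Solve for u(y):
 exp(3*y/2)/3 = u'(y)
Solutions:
 u(y) = C1 + 2*exp(3*y/2)/9


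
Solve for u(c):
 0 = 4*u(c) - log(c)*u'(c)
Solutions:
 u(c) = C1*exp(4*li(c))


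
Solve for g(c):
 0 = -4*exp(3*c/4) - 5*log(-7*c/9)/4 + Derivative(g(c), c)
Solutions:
 g(c) = C1 + 5*c*log(-c)/4 + 5*c*(-2*log(3) - 1 + log(7))/4 + 16*exp(3*c/4)/3


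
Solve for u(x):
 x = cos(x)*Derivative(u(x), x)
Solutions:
 u(x) = C1 + Integral(x/cos(x), x)


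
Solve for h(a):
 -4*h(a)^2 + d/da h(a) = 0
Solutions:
 h(a) = -1/(C1 + 4*a)


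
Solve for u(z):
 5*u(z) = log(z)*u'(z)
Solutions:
 u(z) = C1*exp(5*li(z))


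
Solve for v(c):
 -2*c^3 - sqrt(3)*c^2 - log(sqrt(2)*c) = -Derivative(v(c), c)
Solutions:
 v(c) = C1 + c^4/2 + sqrt(3)*c^3/3 + c*log(c) - c + c*log(2)/2


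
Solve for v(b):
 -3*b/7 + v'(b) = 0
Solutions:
 v(b) = C1 + 3*b^2/14


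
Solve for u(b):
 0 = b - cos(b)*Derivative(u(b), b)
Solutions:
 u(b) = C1 + Integral(b/cos(b), b)


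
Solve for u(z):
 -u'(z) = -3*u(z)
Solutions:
 u(z) = C1*exp(3*z)


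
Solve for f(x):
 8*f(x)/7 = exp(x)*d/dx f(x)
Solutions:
 f(x) = C1*exp(-8*exp(-x)/7)


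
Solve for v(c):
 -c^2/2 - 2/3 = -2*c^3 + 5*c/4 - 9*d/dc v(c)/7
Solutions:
 v(c) = C1 - 7*c^4/18 + 7*c^3/54 + 35*c^2/72 + 14*c/27


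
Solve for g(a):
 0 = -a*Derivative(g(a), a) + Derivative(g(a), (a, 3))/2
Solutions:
 g(a) = C1 + Integral(C2*airyai(2^(1/3)*a) + C3*airybi(2^(1/3)*a), a)


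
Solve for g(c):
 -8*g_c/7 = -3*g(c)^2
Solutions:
 g(c) = -8/(C1 + 21*c)


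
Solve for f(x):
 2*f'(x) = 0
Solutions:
 f(x) = C1


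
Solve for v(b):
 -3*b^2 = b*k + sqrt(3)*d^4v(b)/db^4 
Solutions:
 v(b) = C1 + C2*b + C3*b^2 + C4*b^3 - sqrt(3)*b^6/360 - sqrt(3)*b^5*k/360


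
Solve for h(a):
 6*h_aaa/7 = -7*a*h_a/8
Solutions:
 h(a) = C1 + Integral(C2*airyai(-42^(2/3)*a/12) + C3*airybi(-42^(2/3)*a/12), a)


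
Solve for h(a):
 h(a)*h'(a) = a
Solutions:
 h(a) = -sqrt(C1 + a^2)
 h(a) = sqrt(C1 + a^2)


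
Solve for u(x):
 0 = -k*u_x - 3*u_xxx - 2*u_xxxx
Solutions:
 u(x) = C1 + C2*exp(-x*((2*k + sqrt((2*k + 1)^2 - 1) + 1)^(1/3) + 1 + (2*k + sqrt((2*k + 1)^2 - 1) + 1)^(-1/3))/2) + C3*exp(x*((2*k + sqrt((2*k + 1)^2 - 1) + 1)^(1/3)/4 - sqrt(3)*I*(2*k + sqrt((2*k + 1)^2 - 1) + 1)^(1/3)/4 - 1/2 - 1/((-1 + sqrt(3)*I)*(2*k + sqrt((2*k + 1)^2 - 1) + 1)^(1/3)))) + C4*exp(x*((2*k + sqrt((2*k + 1)^2 - 1) + 1)^(1/3)/4 + sqrt(3)*I*(2*k + sqrt((2*k + 1)^2 - 1) + 1)^(1/3)/4 - 1/2 + 1/((1 + sqrt(3)*I)*(2*k + sqrt((2*k + 1)^2 - 1) + 1)^(1/3))))


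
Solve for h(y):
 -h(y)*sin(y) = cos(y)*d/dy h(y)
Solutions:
 h(y) = C1*cos(y)


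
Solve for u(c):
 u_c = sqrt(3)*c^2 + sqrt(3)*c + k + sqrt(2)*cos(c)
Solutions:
 u(c) = C1 + sqrt(3)*c^3/3 + sqrt(3)*c^2/2 + c*k + sqrt(2)*sin(c)


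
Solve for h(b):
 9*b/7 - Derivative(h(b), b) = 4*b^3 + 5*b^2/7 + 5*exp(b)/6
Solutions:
 h(b) = C1 - b^4 - 5*b^3/21 + 9*b^2/14 - 5*exp(b)/6


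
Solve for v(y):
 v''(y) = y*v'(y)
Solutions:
 v(y) = C1 + C2*erfi(sqrt(2)*y/2)


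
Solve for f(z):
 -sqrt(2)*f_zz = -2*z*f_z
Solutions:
 f(z) = C1 + C2*erfi(2^(3/4)*z/2)


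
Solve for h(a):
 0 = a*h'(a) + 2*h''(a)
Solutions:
 h(a) = C1 + C2*erf(a/2)


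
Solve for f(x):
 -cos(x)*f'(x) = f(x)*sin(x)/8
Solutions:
 f(x) = C1*cos(x)^(1/8)


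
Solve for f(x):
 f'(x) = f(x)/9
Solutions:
 f(x) = C1*exp(x/9)


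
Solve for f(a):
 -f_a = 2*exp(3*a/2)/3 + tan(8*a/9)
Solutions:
 f(a) = C1 - 4*exp(3*a/2)/9 + 9*log(cos(8*a/9))/8


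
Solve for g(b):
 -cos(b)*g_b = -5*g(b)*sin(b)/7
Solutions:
 g(b) = C1/cos(b)^(5/7)


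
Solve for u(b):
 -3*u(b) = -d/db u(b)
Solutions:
 u(b) = C1*exp(3*b)


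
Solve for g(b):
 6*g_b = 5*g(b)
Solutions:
 g(b) = C1*exp(5*b/6)


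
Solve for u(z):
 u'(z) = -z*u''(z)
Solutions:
 u(z) = C1 + C2*log(z)


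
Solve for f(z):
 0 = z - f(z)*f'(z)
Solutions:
 f(z) = -sqrt(C1 + z^2)
 f(z) = sqrt(C1 + z^2)


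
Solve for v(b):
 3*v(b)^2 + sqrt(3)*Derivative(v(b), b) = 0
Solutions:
 v(b) = 1/(C1 + sqrt(3)*b)


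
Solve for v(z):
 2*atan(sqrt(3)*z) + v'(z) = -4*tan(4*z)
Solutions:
 v(z) = C1 - 2*z*atan(sqrt(3)*z) + sqrt(3)*log(3*z^2 + 1)/3 + log(cos(4*z))


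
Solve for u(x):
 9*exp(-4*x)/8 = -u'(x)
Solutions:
 u(x) = C1 + 9*exp(-4*x)/32


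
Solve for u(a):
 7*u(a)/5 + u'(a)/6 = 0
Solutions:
 u(a) = C1*exp(-42*a/5)


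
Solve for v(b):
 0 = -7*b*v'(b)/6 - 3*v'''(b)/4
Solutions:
 v(b) = C1 + Integral(C2*airyai(-42^(1/3)*b/3) + C3*airybi(-42^(1/3)*b/3), b)


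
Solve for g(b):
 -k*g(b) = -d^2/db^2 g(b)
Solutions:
 g(b) = C1*exp(-b*sqrt(k)) + C2*exp(b*sqrt(k))


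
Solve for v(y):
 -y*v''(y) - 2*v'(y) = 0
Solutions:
 v(y) = C1 + C2/y


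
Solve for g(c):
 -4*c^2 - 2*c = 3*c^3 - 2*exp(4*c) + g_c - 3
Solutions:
 g(c) = C1 - 3*c^4/4 - 4*c^3/3 - c^2 + 3*c + exp(4*c)/2


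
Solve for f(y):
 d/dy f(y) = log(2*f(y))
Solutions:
 -Integral(1/(log(_y) + log(2)), (_y, f(y))) = C1 - y


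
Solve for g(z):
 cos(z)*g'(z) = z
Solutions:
 g(z) = C1 + Integral(z/cos(z), z)


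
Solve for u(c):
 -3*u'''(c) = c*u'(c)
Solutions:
 u(c) = C1 + Integral(C2*airyai(-3^(2/3)*c/3) + C3*airybi(-3^(2/3)*c/3), c)


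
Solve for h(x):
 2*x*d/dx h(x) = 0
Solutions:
 h(x) = C1


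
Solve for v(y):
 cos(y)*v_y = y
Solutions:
 v(y) = C1 + Integral(y/cos(y), y)


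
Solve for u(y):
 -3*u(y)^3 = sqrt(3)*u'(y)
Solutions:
 u(y) = -sqrt(2)*sqrt(-1/(C1 - sqrt(3)*y))/2
 u(y) = sqrt(2)*sqrt(-1/(C1 - sqrt(3)*y))/2


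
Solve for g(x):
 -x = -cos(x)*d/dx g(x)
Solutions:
 g(x) = C1 + Integral(x/cos(x), x)


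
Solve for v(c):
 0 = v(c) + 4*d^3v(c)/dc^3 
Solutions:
 v(c) = C3*exp(-2^(1/3)*c/2) + (C1*sin(2^(1/3)*sqrt(3)*c/4) + C2*cos(2^(1/3)*sqrt(3)*c/4))*exp(2^(1/3)*c/4)


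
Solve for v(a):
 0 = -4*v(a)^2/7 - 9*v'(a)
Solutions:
 v(a) = 63/(C1 + 4*a)


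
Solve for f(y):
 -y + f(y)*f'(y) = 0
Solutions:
 f(y) = -sqrt(C1 + y^2)
 f(y) = sqrt(C1 + y^2)


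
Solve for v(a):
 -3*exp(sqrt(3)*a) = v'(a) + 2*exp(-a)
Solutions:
 v(a) = C1 - sqrt(3)*exp(sqrt(3)*a) + 2*exp(-a)


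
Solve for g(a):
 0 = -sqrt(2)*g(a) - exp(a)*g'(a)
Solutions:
 g(a) = C1*exp(sqrt(2)*exp(-a))


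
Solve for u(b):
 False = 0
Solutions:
 u(b) = C1 - 3*b*asin(b/3)/5 + zoo*b - 3*sqrt(9 - b^2)/5


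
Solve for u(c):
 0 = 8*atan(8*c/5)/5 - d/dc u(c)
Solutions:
 u(c) = C1 + 8*c*atan(8*c/5)/5 - log(64*c^2 + 25)/2


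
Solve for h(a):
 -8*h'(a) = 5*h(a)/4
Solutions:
 h(a) = C1*exp(-5*a/32)


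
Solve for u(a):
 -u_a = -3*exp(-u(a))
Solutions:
 u(a) = log(C1 + 3*a)


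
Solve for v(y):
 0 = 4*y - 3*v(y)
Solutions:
 v(y) = 4*y/3


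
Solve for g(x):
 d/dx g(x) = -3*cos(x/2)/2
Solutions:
 g(x) = C1 - 3*sin(x/2)


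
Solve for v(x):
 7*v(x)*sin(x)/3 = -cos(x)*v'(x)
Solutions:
 v(x) = C1*cos(x)^(7/3)


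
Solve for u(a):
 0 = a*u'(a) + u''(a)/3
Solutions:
 u(a) = C1 + C2*erf(sqrt(6)*a/2)


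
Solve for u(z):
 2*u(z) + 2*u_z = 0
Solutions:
 u(z) = C1*exp(-z)


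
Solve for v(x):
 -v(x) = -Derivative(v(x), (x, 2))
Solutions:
 v(x) = C1*exp(-x) + C2*exp(x)


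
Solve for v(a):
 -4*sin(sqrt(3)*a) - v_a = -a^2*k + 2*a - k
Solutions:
 v(a) = C1 + a^3*k/3 - a^2 + a*k + 4*sqrt(3)*cos(sqrt(3)*a)/3


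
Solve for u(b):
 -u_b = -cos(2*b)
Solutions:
 u(b) = C1 + sin(2*b)/2


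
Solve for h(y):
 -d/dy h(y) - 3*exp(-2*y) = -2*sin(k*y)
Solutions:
 h(y) = C1 + 3*exp(-2*y)/2 - 2*cos(k*y)/k


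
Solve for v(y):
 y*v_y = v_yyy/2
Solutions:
 v(y) = C1 + Integral(C2*airyai(2^(1/3)*y) + C3*airybi(2^(1/3)*y), y)


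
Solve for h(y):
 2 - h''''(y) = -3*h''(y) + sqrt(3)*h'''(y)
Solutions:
 h(y) = C1 + C2*y + C3*exp(y*(-sqrt(3) + sqrt(15))/2) + C4*exp(-y*(sqrt(3) + sqrt(15))/2) - y^2/3


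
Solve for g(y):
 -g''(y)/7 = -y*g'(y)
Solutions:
 g(y) = C1 + C2*erfi(sqrt(14)*y/2)


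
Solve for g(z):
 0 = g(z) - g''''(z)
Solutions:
 g(z) = C1*exp(-z) + C2*exp(z) + C3*sin(z) + C4*cos(z)


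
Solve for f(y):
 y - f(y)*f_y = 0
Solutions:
 f(y) = -sqrt(C1 + y^2)
 f(y) = sqrt(C1 + y^2)


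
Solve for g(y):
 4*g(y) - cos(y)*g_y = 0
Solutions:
 g(y) = C1*(sin(y)^2 + 2*sin(y) + 1)/(sin(y)^2 - 2*sin(y) + 1)


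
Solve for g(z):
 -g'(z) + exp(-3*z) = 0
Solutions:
 g(z) = C1 - exp(-3*z)/3


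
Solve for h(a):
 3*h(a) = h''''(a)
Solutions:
 h(a) = C1*exp(-3^(1/4)*a) + C2*exp(3^(1/4)*a) + C3*sin(3^(1/4)*a) + C4*cos(3^(1/4)*a)


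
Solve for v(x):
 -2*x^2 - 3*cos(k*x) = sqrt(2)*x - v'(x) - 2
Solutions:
 v(x) = C1 + 2*x^3/3 + sqrt(2)*x^2/2 - 2*x + 3*sin(k*x)/k


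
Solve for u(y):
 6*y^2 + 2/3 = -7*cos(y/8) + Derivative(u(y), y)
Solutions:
 u(y) = C1 + 2*y^3 + 2*y/3 + 56*sin(y/8)


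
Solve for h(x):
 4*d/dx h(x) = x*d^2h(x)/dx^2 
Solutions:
 h(x) = C1 + C2*x^5


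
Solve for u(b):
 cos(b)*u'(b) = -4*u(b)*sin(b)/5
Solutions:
 u(b) = C1*cos(b)^(4/5)


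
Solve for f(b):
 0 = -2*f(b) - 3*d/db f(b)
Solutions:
 f(b) = C1*exp(-2*b/3)


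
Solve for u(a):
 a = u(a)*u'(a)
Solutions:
 u(a) = -sqrt(C1 + a^2)
 u(a) = sqrt(C1 + a^2)


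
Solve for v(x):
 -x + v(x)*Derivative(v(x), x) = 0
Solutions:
 v(x) = -sqrt(C1 + x^2)
 v(x) = sqrt(C1 + x^2)


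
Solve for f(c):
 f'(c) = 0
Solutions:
 f(c) = C1


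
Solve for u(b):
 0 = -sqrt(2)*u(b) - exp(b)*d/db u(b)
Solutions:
 u(b) = C1*exp(sqrt(2)*exp(-b))


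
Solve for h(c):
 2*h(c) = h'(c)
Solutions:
 h(c) = C1*exp(2*c)


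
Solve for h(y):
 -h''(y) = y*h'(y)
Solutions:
 h(y) = C1 + C2*erf(sqrt(2)*y/2)


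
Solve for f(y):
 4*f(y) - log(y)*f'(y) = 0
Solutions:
 f(y) = C1*exp(4*li(y))


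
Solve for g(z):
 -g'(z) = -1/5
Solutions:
 g(z) = C1 + z/5


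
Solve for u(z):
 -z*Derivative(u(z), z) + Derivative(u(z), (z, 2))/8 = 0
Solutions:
 u(z) = C1 + C2*erfi(2*z)


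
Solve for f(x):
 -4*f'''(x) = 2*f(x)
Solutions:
 f(x) = C3*exp(-2^(2/3)*x/2) + (C1*sin(2^(2/3)*sqrt(3)*x/4) + C2*cos(2^(2/3)*sqrt(3)*x/4))*exp(2^(2/3)*x/4)


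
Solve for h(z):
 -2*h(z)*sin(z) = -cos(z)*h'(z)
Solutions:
 h(z) = C1/cos(z)^2


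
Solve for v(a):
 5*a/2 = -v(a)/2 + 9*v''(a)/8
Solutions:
 v(a) = C1*exp(-2*a/3) + C2*exp(2*a/3) - 5*a


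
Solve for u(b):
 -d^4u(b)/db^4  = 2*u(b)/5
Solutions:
 u(b) = (C1*sin(10^(3/4)*b/10) + C2*cos(10^(3/4)*b/10))*exp(-10^(3/4)*b/10) + (C3*sin(10^(3/4)*b/10) + C4*cos(10^(3/4)*b/10))*exp(10^(3/4)*b/10)


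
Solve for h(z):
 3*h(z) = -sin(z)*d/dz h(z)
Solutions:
 h(z) = C1*(cos(z) + 1)^(3/2)/(cos(z) - 1)^(3/2)


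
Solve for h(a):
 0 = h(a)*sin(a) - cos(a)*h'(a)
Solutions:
 h(a) = C1/cos(a)


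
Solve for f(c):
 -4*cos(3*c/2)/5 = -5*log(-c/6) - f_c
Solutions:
 f(c) = C1 - 5*c*log(-c) + 5*c + 5*c*log(6) + 8*sin(3*c/2)/15


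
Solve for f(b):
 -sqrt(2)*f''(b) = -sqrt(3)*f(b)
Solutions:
 f(b) = C1*exp(-2^(3/4)*3^(1/4)*b/2) + C2*exp(2^(3/4)*3^(1/4)*b/2)


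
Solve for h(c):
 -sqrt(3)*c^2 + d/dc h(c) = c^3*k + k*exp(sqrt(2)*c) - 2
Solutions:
 h(c) = C1 + c^4*k/4 + sqrt(3)*c^3/3 - 2*c + sqrt(2)*k*exp(sqrt(2)*c)/2


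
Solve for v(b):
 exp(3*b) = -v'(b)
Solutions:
 v(b) = C1 - exp(3*b)/3


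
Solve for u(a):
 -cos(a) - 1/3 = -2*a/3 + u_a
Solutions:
 u(a) = C1 + a^2/3 - a/3 - sin(a)


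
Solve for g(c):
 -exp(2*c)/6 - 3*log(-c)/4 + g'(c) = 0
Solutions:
 g(c) = C1 + 3*c*log(-c)/4 - 3*c/4 + exp(2*c)/12


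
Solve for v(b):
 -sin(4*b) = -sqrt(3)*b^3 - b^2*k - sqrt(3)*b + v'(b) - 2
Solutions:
 v(b) = C1 + sqrt(3)*b^4/4 + b^3*k/3 + sqrt(3)*b^2/2 + 2*b + cos(4*b)/4


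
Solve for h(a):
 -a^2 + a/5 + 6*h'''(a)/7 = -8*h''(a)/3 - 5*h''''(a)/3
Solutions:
 h(a) = C1 + C2*a + a^4/32 - 59*a^3/1120 - 5757*a^2/31360 + (C3*sin(sqrt(1879)*a/35) + C4*cos(sqrt(1879)*a/35))*exp(-9*a/35)


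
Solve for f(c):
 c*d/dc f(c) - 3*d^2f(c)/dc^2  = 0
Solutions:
 f(c) = C1 + C2*erfi(sqrt(6)*c/6)


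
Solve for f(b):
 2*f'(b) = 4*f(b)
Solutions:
 f(b) = C1*exp(2*b)


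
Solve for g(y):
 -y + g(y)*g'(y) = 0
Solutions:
 g(y) = -sqrt(C1 + y^2)
 g(y) = sqrt(C1 + y^2)


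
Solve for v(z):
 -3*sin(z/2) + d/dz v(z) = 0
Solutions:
 v(z) = C1 - 6*cos(z/2)


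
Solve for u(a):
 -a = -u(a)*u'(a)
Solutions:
 u(a) = -sqrt(C1 + a^2)
 u(a) = sqrt(C1 + a^2)


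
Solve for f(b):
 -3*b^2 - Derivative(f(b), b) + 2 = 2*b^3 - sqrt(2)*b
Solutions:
 f(b) = C1 - b^4/2 - b^3 + sqrt(2)*b^2/2 + 2*b


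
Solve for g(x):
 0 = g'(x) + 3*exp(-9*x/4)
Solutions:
 g(x) = C1 + 4*exp(-9*x/4)/3


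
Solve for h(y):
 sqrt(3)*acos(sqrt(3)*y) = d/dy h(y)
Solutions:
 h(y) = C1 + sqrt(3)*(y*acos(sqrt(3)*y) - sqrt(3)*sqrt(1 - 3*y^2)/3)


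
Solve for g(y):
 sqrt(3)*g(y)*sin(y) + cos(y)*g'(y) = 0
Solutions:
 g(y) = C1*cos(y)^(sqrt(3))


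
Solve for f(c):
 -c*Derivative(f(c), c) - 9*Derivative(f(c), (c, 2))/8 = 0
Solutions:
 f(c) = C1 + C2*erf(2*c/3)


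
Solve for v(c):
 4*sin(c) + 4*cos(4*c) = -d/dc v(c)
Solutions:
 v(c) = C1 - sin(4*c) + 4*cos(c)


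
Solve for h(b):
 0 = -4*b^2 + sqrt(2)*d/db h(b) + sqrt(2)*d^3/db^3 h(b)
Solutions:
 h(b) = C1 + C2*sin(b) + C3*cos(b) + 2*sqrt(2)*b^3/3 - 4*sqrt(2)*b


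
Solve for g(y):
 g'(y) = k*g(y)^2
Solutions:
 g(y) = -1/(C1 + k*y)


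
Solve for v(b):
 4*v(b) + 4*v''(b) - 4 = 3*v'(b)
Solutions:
 v(b) = (C1*sin(sqrt(55)*b/8) + C2*cos(sqrt(55)*b/8))*exp(3*b/8) + 1


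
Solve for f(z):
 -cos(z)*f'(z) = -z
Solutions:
 f(z) = C1 + Integral(z/cos(z), z)


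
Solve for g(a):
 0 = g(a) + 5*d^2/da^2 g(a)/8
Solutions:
 g(a) = C1*sin(2*sqrt(10)*a/5) + C2*cos(2*sqrt(10)*a/5)


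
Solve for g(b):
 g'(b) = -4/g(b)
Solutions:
 g(b) = -sqrt(C1 - 8*b)
 g(b) = sqrt(C1 - 8*b)


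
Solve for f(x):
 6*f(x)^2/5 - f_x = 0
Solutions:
 f(x) = -5/(C1 + 6*x)


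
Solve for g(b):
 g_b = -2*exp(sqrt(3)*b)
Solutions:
 g(b) = C1 - 2*sqrt(3)*exp(sqrt(3)*b)/3


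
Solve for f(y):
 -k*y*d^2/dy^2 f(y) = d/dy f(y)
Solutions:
 f(y) = C1 + y^(((re(k) - 1)*re(k) + im(k)^2)/(re(k)^2 + im(k)^2))*(C2*sin(log(y)*Abs(im(k))/(re(k)^2 + im(k)^2)) + C3*cos(log(y)*im(k)/(re(k)^2 + im(k)^2)))


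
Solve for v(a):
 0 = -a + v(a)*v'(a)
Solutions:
 v(a) = -sqrt(C1 + a^2)
 v(a) = sqrt(C1 + a^2)


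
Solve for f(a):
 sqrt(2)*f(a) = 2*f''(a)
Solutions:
 f(a) = C1*exp(-2^(3/4)*a/2) + C2*exp(2^(3/4)*a/2)


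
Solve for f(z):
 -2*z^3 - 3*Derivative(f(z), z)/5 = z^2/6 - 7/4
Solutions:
 f(z) = C1 - 5*z^4/6 - 5*z^3/54 + 35*z/12


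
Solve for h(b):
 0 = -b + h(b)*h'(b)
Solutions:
 h(b) = -sqrt(C1 + b^2)
 h(b) = sqrt(C1 + b^2)


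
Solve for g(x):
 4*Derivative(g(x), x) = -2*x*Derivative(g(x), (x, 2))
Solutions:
 g(x) = C1 + C2/x


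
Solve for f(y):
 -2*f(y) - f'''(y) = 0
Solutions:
 f(y) = C3*exp(-2^(1/3)*y) + (C1*sin(2^(1/3)*sqrt(3)*y/2) + C2*cos(2^(1/3)*sqrt(3)*y/2))*exp(2^(1/3)*y/2)


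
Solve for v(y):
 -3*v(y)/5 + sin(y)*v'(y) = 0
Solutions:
 v(y) = C1*(cos(y) - 1)^(3/10)/(cos(y) + 1)^(3/10)


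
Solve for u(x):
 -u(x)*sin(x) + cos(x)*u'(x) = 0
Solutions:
 u(x) = C1/cos(x)


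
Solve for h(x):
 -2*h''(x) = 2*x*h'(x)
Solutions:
 h(x) = C1 + C2*erf(sqrt(2)*x/2)


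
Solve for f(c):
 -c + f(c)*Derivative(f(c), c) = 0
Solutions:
 f(c) = -sqrt(C1 + c^2)
 f(c) = sqrt(C1 + c^2)


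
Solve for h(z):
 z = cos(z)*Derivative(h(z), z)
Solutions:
 h(z) = C1 + Integral(z/cos(z), z)


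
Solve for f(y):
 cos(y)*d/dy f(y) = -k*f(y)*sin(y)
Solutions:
 f(y) = C1*exp(k*log(cos(y)))


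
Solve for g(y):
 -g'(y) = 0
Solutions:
 g(y) = C1


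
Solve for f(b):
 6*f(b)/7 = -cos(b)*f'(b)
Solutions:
 f(b) = C1*(sin(b) - 1)^(3/7)/(sin(b) + 1)^(3/7)


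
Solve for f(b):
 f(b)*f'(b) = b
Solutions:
 f(b) = -sqrt(C1 + b^2)
 f(b) = sqrt(C1 + b^2)


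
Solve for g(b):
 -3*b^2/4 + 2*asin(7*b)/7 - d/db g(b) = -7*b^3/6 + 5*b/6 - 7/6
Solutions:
 g(b) = C1 + 7*b^4/24 - b^3/4 - 5*b^2/12 + 2*b*asin(7*b)/7 + 7*b/6 + 2*sqrt(1 - 49*b^2)/49


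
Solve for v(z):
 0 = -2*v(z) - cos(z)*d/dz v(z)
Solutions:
 v(z) = C1*(sin(z) - 1)/(sin(z) + 1)


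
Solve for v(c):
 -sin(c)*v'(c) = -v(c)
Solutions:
 v(c) = C1*sqrt(cos(c) - 1)/sqrt(cos(c) + 1)


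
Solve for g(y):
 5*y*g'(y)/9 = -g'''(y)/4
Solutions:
 g(y) = C1 + Integral(C2*airyai(-60^(1/3)*y/3) + C3*airybi(-60^(1/3)*y/3), y)


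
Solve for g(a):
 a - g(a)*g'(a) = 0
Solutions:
 g(a) = -sqrt(C1 + a^2)
 g(a) = sqrt(C1 + a^2)


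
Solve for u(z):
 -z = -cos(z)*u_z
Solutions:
 u(z) = C1 + Integral(z/cos(z), z)


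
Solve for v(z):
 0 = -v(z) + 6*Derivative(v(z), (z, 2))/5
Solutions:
 v(z) = C1*exp(-sqrt(30)*z/6) + C2*exp(sqrt(30)*z/6)


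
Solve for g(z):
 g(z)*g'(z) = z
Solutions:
 g(z) = -sqrt(C1 + z^2)
 g(z) = sqrt(C1 + z^2)


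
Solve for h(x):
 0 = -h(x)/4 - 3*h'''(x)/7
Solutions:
 h(x) = C3*exp(x*(-126^(1/3) + 3*14^(1/3)*3^(2/3))/24)*sin(14^(1/3)*3^(1/6)*x/4) + C4*exp(x*(-126^(1/3) + 3*14^(1/3)*3^(2/3))/24)*cos(14^(1/3)*3^(1/6)*x/4) + C5*exp(-x*(126^(1/3) + 3*14^(1/3)*3^(2/3))/24) + (C1*sin(14^(1/3)*3^(1/6)*x/4) + C2*cos(14^(1/3)*3^(1/6)*x/4))*exp(126^(1/3)*x/12)


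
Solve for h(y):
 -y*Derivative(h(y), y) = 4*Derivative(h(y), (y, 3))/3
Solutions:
 h(y) = C1 + Integral(C2*airyai(-6^(1/3)*y/2) + C3*airybi(-6^(1/3)*y/2), y)


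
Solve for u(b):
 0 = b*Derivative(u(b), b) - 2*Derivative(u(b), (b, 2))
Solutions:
 u(b) = C1 + C2*erfi(b/2)


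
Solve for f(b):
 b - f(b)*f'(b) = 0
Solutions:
 f(b) = -sqrt(C1 + b^2)
 f(b) = sqrt(C1 + b^2)


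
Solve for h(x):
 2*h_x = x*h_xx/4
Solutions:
 h(x) = C1 + C2*x^9


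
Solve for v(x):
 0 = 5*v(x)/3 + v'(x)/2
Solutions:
 v(x) = C1*exp(-10*x/3)


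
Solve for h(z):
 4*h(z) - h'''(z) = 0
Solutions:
 h(z) = C3*exp(2^(2/3)*z) + (C1*sin(2^(2/3)*sqrt(3)*z/2) + C2*cos(2^(2/3)*sqrt(3)*z/2))*exp(-2^(2/3)*z/2)


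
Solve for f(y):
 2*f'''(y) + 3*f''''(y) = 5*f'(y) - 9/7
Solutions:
 f(y) = C1 + C4*exp(y) + 9*y/35 + (C2*sin(sqrt(35)*y/6) + C3*cos(sqrt(35)*y/6))*exp(-5*y/6)


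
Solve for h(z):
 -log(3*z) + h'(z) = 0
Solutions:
 h(z) = C1 + z*log(z) - z + z*log(3)


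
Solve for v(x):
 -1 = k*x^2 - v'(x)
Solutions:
 v(x) = C1 + k*x^3/3 + x


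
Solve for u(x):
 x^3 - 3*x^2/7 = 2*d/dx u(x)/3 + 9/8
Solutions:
 u(x) = C1 + 3*x^4/8 - 3*x^3/14 - 27*x/16


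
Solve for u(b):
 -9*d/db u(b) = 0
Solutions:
 u(b) = C1


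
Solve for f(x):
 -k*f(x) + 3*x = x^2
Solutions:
 f(x) = x*(3 - x)/k


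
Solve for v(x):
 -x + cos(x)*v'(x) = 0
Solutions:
 v(x) = C1 + Integral(x/cos(x), x)


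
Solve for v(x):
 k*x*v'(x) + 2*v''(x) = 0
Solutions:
 v(x) = Piecewise((-sqrt(pi)*C1*erf(sqrt(k)*x/2)/sqrt(k) - C2, (k > 0) | (k < 0)), (-C1*x - C2, True))


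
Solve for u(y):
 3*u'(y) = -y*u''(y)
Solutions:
 u(y) = C1 + C2/y^2


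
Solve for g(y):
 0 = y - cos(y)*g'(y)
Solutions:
 g(y) = C1 + Integral(y/cos(y), y)


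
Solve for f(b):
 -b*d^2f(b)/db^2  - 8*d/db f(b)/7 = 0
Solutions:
 f(b) = C1 + C2/b^(1/7)


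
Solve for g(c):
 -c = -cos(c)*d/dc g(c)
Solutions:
 g(c) = C1 + Integral(c/cos(c), c)


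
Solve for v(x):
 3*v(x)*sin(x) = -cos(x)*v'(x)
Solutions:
 v(x) = C1*cos(x)^3


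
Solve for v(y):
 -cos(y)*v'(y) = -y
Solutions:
 v(y) = C1 + Integral(y/cos(y), y)


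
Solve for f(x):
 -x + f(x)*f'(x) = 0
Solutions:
 f(x) = -sqrt(C1 + x^2)
 f(x) = sqrt(C1 + x^2)


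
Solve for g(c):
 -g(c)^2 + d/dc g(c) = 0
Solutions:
 g(c) = -1/(C1 + c)


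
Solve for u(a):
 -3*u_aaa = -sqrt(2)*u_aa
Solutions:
 u(a) = C1 + C2*a + C3*exp(sqrt(2)*a/3)


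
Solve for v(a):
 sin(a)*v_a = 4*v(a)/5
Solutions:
 v(a) = C1*(cos(a) - 1)^(2/5)/(cos(a) + 1)^(2/5)
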